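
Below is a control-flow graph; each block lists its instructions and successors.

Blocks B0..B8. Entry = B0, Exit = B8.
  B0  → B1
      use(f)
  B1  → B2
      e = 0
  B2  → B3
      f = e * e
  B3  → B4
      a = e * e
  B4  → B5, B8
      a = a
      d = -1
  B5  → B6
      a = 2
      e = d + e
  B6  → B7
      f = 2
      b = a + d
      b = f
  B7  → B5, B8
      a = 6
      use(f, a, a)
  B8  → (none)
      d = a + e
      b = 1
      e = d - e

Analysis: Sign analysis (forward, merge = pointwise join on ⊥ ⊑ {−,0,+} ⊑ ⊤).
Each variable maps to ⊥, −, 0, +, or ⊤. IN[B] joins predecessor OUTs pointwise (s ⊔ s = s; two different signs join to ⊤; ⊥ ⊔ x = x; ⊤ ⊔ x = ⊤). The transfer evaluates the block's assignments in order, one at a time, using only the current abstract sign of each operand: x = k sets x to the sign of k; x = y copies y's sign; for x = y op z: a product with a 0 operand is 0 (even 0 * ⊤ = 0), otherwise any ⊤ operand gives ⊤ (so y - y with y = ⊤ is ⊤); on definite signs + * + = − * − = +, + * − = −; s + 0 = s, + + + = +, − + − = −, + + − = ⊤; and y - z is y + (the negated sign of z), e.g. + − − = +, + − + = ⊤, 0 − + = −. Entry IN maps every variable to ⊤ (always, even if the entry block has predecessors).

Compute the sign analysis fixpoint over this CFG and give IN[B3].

Answer: {a: ⊤, b: ⊤, c: ⊤, d: ⊤, e: 0, f: 0}

Derivation:
Fixpoint table:
  B0:   IN=(all ⊤)   OUT=(all ⊤)
  B1:   IN=(all ⊤)   OUT={e:0; rest ⊤}
  B2:   IN={e:0; rest ⊤}   OUT={e:0, f:0; rest ⊤}
  B3:   IN={e:0, f:0; rest ⊤}   OUT={a:0, e:0, f:0; rest ⊤}
  B4:   IN={a:0, e:0, f:0; rest ⊤}   OUT={a:0, d:-, e:0, f:0; rest ⊤}
  B5:   IN={d:-; rest ⊤}   OUT={a:+, d:-; rest ⊤}
  B6:   IN={a:+, d:-; rest ⊤}   OUT={a:+, b:+, d:-, f:+; rest ⊤}
  B7:   IN={a:+, b:+, d:-, f:+; rest ⊤}   OUT={a:+, b:+, d:-, f:+; rest ⊤}
  B8:   IN={d:-; rest ⊤}   OUT={b:+; rest ⊤}

Merge at B3: IN[B3] = OUT[B2] = {a: ⊤, b: ⊤, c: ⊤, d: ⊤, e: 0, f: 0}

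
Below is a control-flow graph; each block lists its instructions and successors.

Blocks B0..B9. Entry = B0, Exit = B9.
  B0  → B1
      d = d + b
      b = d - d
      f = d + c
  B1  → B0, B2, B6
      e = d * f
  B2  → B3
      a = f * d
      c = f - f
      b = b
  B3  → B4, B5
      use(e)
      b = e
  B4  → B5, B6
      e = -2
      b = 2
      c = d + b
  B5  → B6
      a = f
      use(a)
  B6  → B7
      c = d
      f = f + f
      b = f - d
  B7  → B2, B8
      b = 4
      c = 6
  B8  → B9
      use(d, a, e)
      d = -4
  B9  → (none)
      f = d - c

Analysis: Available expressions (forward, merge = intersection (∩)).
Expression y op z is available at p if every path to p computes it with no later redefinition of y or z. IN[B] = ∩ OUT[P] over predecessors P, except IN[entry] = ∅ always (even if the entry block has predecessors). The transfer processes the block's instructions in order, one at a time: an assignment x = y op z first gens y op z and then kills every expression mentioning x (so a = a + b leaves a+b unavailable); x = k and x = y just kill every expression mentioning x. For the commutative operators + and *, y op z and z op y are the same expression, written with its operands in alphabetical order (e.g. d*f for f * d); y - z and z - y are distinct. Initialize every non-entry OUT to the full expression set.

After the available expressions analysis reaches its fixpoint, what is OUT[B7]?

Fixpoint table:
  B0:   IN={}   OUT={c+d, d-d}
  B1:   IN={c+d, d-d}   OUT={c+d, d*f, d-d}
  B2:   IN={d-d}   OUT={d*f, d-d, f-f}
  B3:   IN={d*f, d-d, f-f}   OUT={d*f, d-d, f-f}
  B4:   IN={d*f, d-d, f-f}   OUT={b+d, d*f, d-d, f-f}
  B5:   IN={d*f, d-d, f-f}   OUT={d*f, d-d, f-f}
  B6:   IN={d*f, d-d}   OUT={d-d, f-d}
  B7:   IN={d-d, f-d}   OUT={d-d, f-d}
  B8:   IN={d-d, f-d}   OUT={}
  B9:   IN={}   OUT={d-c}

Merge at B7: IN[B7] = OUT[B6] = {d-d, f-d}
Applying B7's transfer function to that IN value gives OUT[B7] (row B7 above).

Answer: {d-d, f-d}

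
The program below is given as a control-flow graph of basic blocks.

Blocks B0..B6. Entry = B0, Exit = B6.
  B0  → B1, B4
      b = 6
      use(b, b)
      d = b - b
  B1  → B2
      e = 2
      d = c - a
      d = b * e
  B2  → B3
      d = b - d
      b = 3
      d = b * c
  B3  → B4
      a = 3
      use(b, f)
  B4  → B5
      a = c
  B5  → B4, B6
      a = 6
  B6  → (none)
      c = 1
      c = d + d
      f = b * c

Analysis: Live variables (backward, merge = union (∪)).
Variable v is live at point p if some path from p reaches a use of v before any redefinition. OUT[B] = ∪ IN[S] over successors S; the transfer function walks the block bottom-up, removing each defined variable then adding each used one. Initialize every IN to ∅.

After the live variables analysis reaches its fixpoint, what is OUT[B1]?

Fixpoint table:
  B0: | IN={a, c, f} | OUT={a, b, c, d, f}
  B1: | IN={a, b, c, f} | OUT={b, c, d, f}
  B2: | IN={b, c, d, f} | OUT={b, c, d, f}
  B3: | IN={b, c, d, f} | OUT={b, c, d}
  B4: | IN={b, c, d} | OUT={b, c, d}
  B5: | IN={b, c, d} | OUT={b, c, d}
  B6: | IN={b, d} | OUT={}

Merge at B1: OUT[B1] = IN[B2] = {b, c, d, f}

Answer: {b, c, d, f}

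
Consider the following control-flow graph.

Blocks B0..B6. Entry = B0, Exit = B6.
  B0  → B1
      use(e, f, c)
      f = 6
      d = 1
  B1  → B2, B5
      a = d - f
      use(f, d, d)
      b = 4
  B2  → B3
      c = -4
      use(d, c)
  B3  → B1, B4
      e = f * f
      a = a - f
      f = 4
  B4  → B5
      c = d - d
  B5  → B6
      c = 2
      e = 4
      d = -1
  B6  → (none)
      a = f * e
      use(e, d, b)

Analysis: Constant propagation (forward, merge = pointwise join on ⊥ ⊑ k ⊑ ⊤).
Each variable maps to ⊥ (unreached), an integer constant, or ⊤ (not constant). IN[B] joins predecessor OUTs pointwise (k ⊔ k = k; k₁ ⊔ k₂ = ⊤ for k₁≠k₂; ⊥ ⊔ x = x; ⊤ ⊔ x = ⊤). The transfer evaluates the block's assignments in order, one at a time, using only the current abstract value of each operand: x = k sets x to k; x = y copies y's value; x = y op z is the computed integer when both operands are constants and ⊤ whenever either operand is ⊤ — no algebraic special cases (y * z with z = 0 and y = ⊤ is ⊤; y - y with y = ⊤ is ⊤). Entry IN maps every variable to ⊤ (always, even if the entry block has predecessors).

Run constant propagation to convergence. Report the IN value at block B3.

Answer: {a: ⊤, b: 4, c: -4, d: 1, e: ⊤, f: ⊤}

Trace:
Per-block solution:
  B0: | IN=(all ⊤) | OUT={d:1, f:6; rest ⊤}
  B1: | IN={d:1; rest ⊤} | OUT={b:4, d:1; rest ⊤}
  B2: | IN={b:4, d:1; rest ⊤} | OUT={b:4, c:-4, d:1; rest ⊤}
  B3: | IN={b:4, c:-4, d:1; rest ⊤} | OUT={b:4, c:-4, d:1, f:4; rest ⊤}
  B4: | IN={b:4, c:-4, d:1, f:4; rest ⊤} | OUT={b:4, c:0, d:1, f:4; rest ⊤}
  B5: | IN={b:4, d:1; rest ⊤} | OUT={b:4, c:2, d:-1, e:4; rest ⊤}
  B6: | IN={b:4, c:2, d:-1, e:4; rest ⊤} | OUT={b:4, c:2, d:-1, e:4; rest ⊤}

Merge at B3: IN[B3] = OUT[B2] = {a: ⊤, b: 4, c: -4, d: 1, e: ⊤, f: ⊤}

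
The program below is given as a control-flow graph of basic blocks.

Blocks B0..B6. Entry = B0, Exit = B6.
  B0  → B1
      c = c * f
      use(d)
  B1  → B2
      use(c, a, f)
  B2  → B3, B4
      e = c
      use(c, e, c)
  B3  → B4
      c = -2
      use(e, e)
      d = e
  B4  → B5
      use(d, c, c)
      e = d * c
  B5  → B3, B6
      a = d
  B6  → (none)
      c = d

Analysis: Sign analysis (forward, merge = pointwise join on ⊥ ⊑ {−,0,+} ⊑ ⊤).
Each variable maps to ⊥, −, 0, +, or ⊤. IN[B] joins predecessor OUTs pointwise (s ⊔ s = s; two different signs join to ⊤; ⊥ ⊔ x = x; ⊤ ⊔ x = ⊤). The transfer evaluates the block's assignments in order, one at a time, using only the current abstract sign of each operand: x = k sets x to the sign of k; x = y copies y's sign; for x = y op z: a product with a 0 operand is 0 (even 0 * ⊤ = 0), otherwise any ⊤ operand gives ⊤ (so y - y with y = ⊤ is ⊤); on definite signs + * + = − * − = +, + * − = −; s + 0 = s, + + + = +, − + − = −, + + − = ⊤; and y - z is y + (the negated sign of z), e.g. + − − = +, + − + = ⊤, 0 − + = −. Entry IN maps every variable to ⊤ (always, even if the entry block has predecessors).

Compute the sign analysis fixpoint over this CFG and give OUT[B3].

Answer: {a: ⊤, b: ⊤, c: -, d: ⊤, e: ⊤, f: ⊤}

Working:
Fixpoint table:
  B0: | IN=(all ⊤) | OUT=(all ⊤)
  B1: | IN=(all ⊤) | OUT=(all ⊤)
  B2: | IN=(all ⊤) | OUT=(all ⊤)
  B3: | IN=(all ⊤) | OUT={c:-; rest ⊤}
  B4: | IN=(all ⊤) | OUT=(all ⊤)
  B5: | IN=(all ⊤) | OUT=(all ⊤)
  B6: | IN=(all ⊤) | OUT=(all ⊤)

Merge at B3: IN[B3] = OUT[B2] ⊔ OUT[B5] = {a: ⊤, b: ⊤, c: ⊤, d: ⊤, e: ⊤, f: ⊤}
Applying B3's transfer function to that IN value gives OUT[B3] (row B3 above).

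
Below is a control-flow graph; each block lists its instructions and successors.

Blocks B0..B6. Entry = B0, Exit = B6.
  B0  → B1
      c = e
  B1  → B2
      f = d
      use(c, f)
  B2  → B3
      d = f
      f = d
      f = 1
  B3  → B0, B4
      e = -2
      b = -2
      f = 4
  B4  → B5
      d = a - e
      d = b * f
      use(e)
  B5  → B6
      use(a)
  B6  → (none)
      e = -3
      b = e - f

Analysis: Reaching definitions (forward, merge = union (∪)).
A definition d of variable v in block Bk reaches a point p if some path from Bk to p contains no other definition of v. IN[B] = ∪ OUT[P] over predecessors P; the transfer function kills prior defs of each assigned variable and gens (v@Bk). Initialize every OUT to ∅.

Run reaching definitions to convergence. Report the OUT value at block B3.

Answer: {b@B3, c@B0, d@B2, e@B3, f@B3}

Trace:
Per-block solution:
  B0:   IN={b@B3, c@B0, d@B2, e@B3, f@B3}   OUT={b@B3, c@B0, d@B2, e@B3, f@B3}
  B1:   IN={b@B3, c@B0, d@B2, e@B3, f@B3}   OUT={b@B3, c@B0, d@B2, e@B3, f@B1}
  B2:   IN={b@B3, c@B0, d@B2, e@B3, f@B1}   OUT={b@B3, c@B0, d@B2, e@B3, f@B2}
  B3:   IN={b@B3, c@B0, d@B2, e@B3, f@B2}   OUT={b@B3, c@B0, d@B2, e@B3, f@B3}
  B4:   IN={b@B3, c@B0, d@B2, e@B3, f@B3}   OUT={b@B3, c@B0, d@B4, e@B3, f@B3}
  B5:   IN={b@B3, c@B0, d@B4, e@B3, f@B3}   OUT={b@B3, c@B0, d@B4, e@B3, f@B3}
  B6:   IN={b@B3, c@B0, d@B4, e@B3, f@B3}   OUT={b@B6, c@B0, d@B4, e@B6, f@B3}

Merge at B3: IN[B3] = OUT[B2] = {b@B3, c@B0, d@B2, e@B3, f@B2}
Applying B3's transfer function to that IN value gives OUT[B3] (row B3 above).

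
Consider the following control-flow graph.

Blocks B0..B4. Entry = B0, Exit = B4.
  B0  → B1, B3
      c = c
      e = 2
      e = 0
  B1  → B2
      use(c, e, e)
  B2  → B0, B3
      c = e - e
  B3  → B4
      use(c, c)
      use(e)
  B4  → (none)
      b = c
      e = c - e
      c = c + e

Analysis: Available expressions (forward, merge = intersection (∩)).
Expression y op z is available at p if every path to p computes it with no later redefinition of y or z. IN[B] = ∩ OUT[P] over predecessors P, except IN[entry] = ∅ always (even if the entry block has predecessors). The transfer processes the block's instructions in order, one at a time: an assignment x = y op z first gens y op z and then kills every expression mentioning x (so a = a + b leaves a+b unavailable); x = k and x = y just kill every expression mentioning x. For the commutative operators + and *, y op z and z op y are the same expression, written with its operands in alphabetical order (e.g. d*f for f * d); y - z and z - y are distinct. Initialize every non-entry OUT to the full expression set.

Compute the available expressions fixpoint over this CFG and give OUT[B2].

Answer: {e-e}

Derivation:
Per-block solution:
  B0: | IN={} | OUT={}
  B1: | IN={} | OUT={}
  B2: | IN={} | OUT={e-e}
  B3: | IN={} | OUT={}
  B4: | IN={} | OUT={}

Merge at B2: IN[B2] = OUT[B1] = {}
Applying B2's transfer function to that IN value gives OUT[B2] (row B2 above).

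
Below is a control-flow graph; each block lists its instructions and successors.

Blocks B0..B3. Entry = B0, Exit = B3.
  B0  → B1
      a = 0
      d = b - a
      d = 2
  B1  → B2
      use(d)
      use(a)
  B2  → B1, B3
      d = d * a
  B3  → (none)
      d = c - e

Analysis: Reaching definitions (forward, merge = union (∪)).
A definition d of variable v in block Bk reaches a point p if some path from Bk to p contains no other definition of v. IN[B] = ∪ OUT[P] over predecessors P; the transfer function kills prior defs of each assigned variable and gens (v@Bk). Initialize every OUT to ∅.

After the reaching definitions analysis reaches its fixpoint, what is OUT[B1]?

Fixpoint table:
  B0: | IN={} | OUT={a@B0, d@B0}
  B1: | IN={a@B0, d@B0, d@B2} | OUT={a@B0, d@B0, d@B2}
  B2: | IN={a@B0, d@B0, d@B2} | OUT={a@B0, d@B2}
  B3: | IN={a@B0, d@B2} | OUT={a@B0, d@B3}

Merge at B1: IN[B1] = OUT[B0] ⊔ OUT[B2] = {a@B0, d@B0, d@B2}
Applying B1's transfer function to that IN value gives OUT[B1] (row B1 above).

Answer: {a@B0, d@B0, d@B2}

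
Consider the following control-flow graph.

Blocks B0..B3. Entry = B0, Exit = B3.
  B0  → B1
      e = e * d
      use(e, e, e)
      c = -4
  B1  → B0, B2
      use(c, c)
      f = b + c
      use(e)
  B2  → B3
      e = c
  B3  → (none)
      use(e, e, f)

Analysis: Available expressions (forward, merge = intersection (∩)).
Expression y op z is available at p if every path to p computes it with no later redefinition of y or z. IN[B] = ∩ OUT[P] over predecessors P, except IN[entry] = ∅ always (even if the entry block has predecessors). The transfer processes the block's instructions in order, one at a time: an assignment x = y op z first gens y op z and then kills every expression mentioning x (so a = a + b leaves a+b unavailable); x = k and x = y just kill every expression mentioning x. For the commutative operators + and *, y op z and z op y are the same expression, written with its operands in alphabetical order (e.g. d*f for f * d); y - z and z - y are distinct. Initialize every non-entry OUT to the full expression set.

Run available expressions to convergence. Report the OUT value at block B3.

Answer: {b+c}

Trace:
Fixpoint table:
  B0:  IN={}  OUT={}
  B1:  IN={}  OUT={b+c}
  B2:  IN={b+c}  OUT={b+c}
  B3:  IN={b+c}  OUT={b+c}

Merge at B3: IN[B3] = OUT[B2] = {b+c}
Applying B3's transfer function to that IN value gives OUT[B3] (row B3 above).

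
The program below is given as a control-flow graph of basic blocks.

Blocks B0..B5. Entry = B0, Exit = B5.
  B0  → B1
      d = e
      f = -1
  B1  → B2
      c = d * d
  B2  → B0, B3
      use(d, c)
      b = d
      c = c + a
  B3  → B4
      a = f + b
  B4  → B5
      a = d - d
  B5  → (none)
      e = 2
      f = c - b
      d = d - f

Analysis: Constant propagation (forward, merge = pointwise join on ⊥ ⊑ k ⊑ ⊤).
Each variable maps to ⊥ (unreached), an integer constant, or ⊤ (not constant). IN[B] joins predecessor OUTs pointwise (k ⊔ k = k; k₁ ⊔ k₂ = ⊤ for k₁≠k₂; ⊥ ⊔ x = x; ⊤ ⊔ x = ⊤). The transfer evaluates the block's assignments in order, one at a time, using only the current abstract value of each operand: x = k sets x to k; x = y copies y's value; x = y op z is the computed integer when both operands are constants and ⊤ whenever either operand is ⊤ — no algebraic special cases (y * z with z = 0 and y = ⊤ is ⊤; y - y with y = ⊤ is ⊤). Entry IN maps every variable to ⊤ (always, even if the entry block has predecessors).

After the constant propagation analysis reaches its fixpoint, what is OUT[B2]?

Answer: {a: ⊤, b: ⊤, c: ⊤, d: ⊤, e: ⊤, f: -1}

Working:
Fixpoint table:
  B0:  IN=(all ⊤)  OUT={f:-1; rest ⊤}
  B1:  IN={f:-1; rest ⊤}  OUT={f:-1; rest ⊤}
  B2:  IN={f:-1; rest ⊤}  OUT={f:-1; rest ⊤}
  B3:  IN={f:-1; rest ⊤}  OUT={f:-1; rest ⊤}
  B4:  IN={f:-1; rest ⊤}  OUT={f:-1; rest ⊤}
  B5:  IN={f:-1; rest ⊤}  OUT={e:2; rest ⊤}

Merge at B2: IN[B2] = OUT[B1] = {a: ⊤, b: ⊤, c: ⊤, d: ⊤, e: ⊤, f: -1}
Applying B2's transfer function to that IN value gives OUT[B2] (row B2 above).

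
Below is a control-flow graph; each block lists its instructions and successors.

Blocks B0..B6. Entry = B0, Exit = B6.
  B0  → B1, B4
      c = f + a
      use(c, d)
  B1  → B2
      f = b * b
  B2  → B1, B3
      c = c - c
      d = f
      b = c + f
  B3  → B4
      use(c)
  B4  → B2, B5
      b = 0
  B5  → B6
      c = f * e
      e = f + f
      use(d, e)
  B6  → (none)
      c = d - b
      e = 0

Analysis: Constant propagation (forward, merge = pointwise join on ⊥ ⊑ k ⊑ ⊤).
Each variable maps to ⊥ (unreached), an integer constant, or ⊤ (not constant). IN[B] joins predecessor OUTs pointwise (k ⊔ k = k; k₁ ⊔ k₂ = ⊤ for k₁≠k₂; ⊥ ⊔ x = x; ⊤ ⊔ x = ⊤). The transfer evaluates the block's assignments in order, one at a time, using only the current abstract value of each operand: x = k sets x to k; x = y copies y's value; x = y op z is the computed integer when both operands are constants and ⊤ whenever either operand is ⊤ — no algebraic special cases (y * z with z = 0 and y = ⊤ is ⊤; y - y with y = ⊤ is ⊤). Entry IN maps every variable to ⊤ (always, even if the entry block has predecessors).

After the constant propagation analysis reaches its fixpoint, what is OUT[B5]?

Answer: {a: ⊤, b: 0, c: ⊤, d: ⊤, e: ⊤, f: ⊤}

Working:
Per-block solution:
  B0:  IN=(all ⊤)  OUT=(all ⊤)
  B1:  IN=(all ⊤)  OUT=(all ⊤)
  B2:  IN=(all ⊤)  OUT=(all ⊤)
  B3:  IN=(all ⊤)  OUT=(all ⊤)
  B4:  IN=(all ⊤)  OUT={b:0; rest ⊤}
  B5:  IN={b:0; rest ⊤}  OUT={b:0; rest ⊤}
  B6:  IN={b:0; rest ⊤}  OUT={b:0, e:0; rest ⊤}

Merge at B5: IN[B5] = OUT[B4] = {a: ⊤, b: 0, c: ⊤, d: ⊤, e: ⊤, f: ⊤}
Applying B5's transfer function to that IN value gives OUT[B5] (row B5 above).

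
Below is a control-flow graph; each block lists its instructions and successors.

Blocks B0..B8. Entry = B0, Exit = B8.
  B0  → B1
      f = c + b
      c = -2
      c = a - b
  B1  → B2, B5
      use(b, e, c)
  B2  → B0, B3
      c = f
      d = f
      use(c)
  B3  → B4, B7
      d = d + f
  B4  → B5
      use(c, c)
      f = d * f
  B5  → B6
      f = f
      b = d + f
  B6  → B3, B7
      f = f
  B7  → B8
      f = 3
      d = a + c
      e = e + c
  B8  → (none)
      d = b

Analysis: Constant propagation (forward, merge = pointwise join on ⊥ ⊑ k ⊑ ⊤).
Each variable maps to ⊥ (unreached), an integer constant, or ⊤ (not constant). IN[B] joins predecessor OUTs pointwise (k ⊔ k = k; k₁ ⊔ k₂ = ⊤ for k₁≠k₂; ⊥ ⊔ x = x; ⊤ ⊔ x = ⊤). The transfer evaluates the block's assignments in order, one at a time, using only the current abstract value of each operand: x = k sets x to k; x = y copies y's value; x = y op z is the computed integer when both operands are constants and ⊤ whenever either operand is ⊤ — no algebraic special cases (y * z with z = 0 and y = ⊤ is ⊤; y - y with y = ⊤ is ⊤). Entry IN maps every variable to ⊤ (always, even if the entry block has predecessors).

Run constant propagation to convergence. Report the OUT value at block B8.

Answer: {a: ⊤, b: ⊤, c: ⊤, d: ⊤, e: ⊤, f: 3}

Trace:
Fixpoint table:
  B0:  IN=(all ⊤)  OUT=(all ⊤)
  B1:  IN=(all ⊤)  OUT=(all ⊤)
  B2:  IN=(all ⊤)  OUT=(all ⊤)
  B3:  IN=(all ⊤)  OUT=(all ⊤)
  B4:  IN=(all ⊤)  OUT=(all ⊤)
  B5:  IN=(all ⊤)  OUT=(all ⊤)
  B6:  IN=(all ⊤)  OUT=(all ⊤)
  B7:  IN=(all ⊤)  OUT={f:3; rest ⊤}
  B8:  IN={f:3; rest ⊤}  OUT={f:3; rest ⊤}

Merge at B8: IN[B8] = OUT[B7] = {a: ⊤, b: ⊤, c: ⊤, d: ⊤, e: ⊤, f: 3}
Applying B8's transfer function to that IN value gives OUT[B8] (row B8 above).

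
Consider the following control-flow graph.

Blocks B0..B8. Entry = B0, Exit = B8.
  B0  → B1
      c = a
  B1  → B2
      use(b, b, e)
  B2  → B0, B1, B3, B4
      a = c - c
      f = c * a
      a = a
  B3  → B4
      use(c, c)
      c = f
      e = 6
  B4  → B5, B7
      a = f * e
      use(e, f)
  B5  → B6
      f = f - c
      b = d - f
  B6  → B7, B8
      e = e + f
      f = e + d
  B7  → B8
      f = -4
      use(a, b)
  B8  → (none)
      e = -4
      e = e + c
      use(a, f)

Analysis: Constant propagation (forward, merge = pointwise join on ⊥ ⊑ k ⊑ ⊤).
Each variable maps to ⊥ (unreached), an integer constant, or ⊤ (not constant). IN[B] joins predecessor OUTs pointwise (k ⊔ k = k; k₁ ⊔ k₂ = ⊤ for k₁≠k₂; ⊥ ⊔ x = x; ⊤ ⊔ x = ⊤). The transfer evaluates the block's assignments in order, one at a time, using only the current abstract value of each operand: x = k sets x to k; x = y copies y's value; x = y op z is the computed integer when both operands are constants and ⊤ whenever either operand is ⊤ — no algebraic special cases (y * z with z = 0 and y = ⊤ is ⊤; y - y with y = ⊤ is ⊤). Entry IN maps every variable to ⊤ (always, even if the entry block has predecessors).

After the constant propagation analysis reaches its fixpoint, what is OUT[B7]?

Fixpoint table:
  B0: | IN=(all ⊤) | OUT=(all ⊤)
  B1: | IN=(all ⊤) | OUT=(all ⊤)
  B2: | IN=(all ⊤) | OUT=(all ⊤)
  B3: | IN=(all ⊤) | OUT={e:6; rest ⊤}
  B4: | IN=(all ⊤) | OUT=(all ⊤)
  B5: | IN=(all ⊤) | OUT=(all ⊤)
  B6: | IN=(all ⊤) | OUT=(all ⊤)
  B7: | IN=(all ⊤) | OUT={f:-4; rest ⊤}
  B8: | IN=(all ⊤) | OUT=(all ⊤)

Merge at B7: IN[B7] = OUT[B4] ⊔ OUT[B6] = {a: ⊤, b: ⊤, c: ⊤, d: ⊤, e: ⊤, f: ⊤}
Applying B7's transfer function to that IN value gives OUT[B7] (row B7 above).

Answer: {a: ⊤, b: ⊤, c: ⊤, d: ⊤, e: ⊤, f: -4}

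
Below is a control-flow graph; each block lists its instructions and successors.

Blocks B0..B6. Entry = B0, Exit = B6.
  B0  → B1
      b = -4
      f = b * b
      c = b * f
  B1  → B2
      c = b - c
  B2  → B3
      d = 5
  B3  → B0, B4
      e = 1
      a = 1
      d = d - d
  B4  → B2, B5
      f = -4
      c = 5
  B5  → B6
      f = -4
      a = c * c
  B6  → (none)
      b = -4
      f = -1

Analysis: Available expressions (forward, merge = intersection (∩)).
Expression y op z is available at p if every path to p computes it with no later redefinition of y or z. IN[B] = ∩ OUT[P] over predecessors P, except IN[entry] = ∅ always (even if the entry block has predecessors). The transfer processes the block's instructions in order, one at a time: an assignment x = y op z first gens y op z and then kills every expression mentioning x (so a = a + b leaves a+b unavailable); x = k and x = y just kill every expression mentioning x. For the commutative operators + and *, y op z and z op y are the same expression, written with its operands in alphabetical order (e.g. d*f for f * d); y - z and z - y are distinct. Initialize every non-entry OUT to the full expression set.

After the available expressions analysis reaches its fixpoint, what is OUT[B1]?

Fixpoint table:
  B0:   IN={}   OUT={b*b, b*f}
  B1:   IN={b*b, b*f}   OUT={b*b, b*f}
  B2:   IN={b*b}   OUT={b*b}
  B3:   IN={b*b}   OUT={b*b}
  B4:   IN={b*b}   OUT={b*b}
  B5:   IN={b*b}   OUT={b*b, c*c}
  B6:   IN={b*b, c*c}   OUT={c*c}

Merge at B1: IN[B1] = OUT[B0] = {b*b, b*f}
Applying B1's transfer function to that IN value gives OUT[B1] (row B1 above).

Answer: {b*b, b*f}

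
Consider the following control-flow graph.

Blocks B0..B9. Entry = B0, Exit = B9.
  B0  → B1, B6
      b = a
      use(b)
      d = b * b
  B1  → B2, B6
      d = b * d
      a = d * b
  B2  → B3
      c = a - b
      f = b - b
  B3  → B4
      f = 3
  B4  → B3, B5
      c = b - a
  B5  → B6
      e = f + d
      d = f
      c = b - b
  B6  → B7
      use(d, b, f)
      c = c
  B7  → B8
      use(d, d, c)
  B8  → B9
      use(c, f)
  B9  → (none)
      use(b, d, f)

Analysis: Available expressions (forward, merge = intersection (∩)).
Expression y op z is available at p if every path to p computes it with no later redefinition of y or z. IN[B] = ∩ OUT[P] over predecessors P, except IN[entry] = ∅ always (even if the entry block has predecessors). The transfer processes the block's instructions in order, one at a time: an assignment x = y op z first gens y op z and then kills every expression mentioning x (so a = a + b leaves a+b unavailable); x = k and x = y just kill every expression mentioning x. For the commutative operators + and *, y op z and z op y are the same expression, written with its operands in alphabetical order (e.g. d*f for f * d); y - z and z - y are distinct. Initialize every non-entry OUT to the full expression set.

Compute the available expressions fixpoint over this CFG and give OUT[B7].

Answer: {b*b}

Trace:
Fixpoint table:
  B0:   IN={}   OUT={b*b}
  B1:   IN={b*b}   OUT={b*b, b*d}
  B2:   IN={b*b, b*d}   OUT={a-b, b*b, b*d, b-b}
  B3:   IN={a-b, b*b, b*d, b-b}   OUT={a-b, b*b, b*d, b-b}
  B4:   IN={a-b, b*b, b*d, b-b}   OUT={a-b, b*b, b*d, b-a, b-b}
  B5:   IN={a-b, b*b, b*d, b-a, b-b}   OUT={a-b, b*b, b-a, b-b}
  B6:   IN={b*b}   OUT={b*b}
  B7:   IN={b*b}   OUT={b*b}
  B8:   IN={b*b}   OUT={b*b}
  B9:   IN={b*b}   OUT={b*b}

Merge at B7: IN[B7] = OUT[B6] = {b*b}
Applying B7's transfer function to that IN value gives OUT[B7] (row B7 above).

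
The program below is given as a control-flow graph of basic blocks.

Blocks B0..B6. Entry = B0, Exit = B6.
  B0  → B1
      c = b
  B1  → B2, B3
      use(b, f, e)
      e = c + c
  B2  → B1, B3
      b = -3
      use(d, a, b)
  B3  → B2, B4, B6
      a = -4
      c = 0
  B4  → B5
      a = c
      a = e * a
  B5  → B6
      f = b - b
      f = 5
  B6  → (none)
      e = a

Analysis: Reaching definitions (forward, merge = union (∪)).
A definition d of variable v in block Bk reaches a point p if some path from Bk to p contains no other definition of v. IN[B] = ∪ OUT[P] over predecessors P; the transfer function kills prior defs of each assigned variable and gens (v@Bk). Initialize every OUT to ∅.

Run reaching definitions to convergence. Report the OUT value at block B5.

Per-block solution:
  B0:  IN={}  OUT={c@B0}
  B1:  IN={a@B3, b@B2, c@B0, c@B3, e@B1}  OUT={a@B3, b@B2, c@B0, c@B3, e@B1}
  B2:  IN={a@B3, b@B2, c@B0, c@B3, e@B1}  OUT={a@B3, b@B2, c@B0, c@B3, e@B1}
  B3:  IN={a@B3, b@B2, c@B0, c@B3, e@B1}  OUT={a@B3, b@B2, c@B3, e@B1}
  B4:  IN={a@B3, b@B2, c@B3, e@B1}  OUT={a@B4, b@B2, c@B3, e@B1}
  B5:  IN={a@B4, b@B2, c@B3, e@B1}  OUT={a@B4, b@B2, c@B3, e@B1, f@B5}
  B6:  IN={a@B3, a@B4, b@B2, c@B3, e@B1, f@B5}  OUT={a@B3, a@B4, b@B2, c@B3, e@B6, f@B5}

Merge at B5: IN[B5] = OUT[B4] = {a@B4, b@B2, c@B3, e@B1}
Applying B5's transfer function to that IN value gives OUT[B5] (row B5 above).

Answer: {a@B4, b@B2, c@B3, e@B1, f@B5}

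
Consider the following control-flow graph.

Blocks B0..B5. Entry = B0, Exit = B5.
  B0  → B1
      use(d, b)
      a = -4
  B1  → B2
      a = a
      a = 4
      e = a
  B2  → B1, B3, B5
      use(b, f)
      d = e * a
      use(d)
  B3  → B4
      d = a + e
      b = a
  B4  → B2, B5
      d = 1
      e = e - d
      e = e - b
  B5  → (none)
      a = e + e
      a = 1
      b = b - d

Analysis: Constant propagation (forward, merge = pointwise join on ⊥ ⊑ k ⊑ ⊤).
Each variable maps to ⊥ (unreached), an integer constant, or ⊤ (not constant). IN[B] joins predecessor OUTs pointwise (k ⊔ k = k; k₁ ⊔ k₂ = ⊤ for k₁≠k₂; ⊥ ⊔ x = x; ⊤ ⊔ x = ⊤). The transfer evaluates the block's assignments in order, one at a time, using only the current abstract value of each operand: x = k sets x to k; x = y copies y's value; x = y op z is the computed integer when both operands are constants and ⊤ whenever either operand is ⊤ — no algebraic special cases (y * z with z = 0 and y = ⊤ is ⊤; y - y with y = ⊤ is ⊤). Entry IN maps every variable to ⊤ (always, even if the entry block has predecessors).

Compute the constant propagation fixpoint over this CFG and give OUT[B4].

Answer: {a: 4, b: 4, c: ⊤, d: 1, e: ⊤, f: ⊤}

Working:
Converged values:
  B0: | IN=(all ⊤) | OUT={a:-4; rest ⊤}
  B1: | IN=(all ⊤) | OUT={a:4, e:4; rest ⊤}
  B2: | IN={a:4; rest ⊤} | OUT={a:4; rest ⊤}
  B3: | IN={a:4; rest ⊤} | OUT={a:4, b:4; rest ⊤}
  B4: | IN={a:4, b:4; rest ⊤} | OUT={a:4, b:4, d:1; rest ⊤}
  B5: | IN={a:4; rest ⊤} | OUT={a:1; rest ⊤}

Merge at B4: IN[B4] = OUT[B3] = {a: 4, b: 4, c: ⊤, d: ⊤, e: ⊤, f: ⊤}
Applying B4's transfer function to that IN value gives OUT[B4] (row B4 above).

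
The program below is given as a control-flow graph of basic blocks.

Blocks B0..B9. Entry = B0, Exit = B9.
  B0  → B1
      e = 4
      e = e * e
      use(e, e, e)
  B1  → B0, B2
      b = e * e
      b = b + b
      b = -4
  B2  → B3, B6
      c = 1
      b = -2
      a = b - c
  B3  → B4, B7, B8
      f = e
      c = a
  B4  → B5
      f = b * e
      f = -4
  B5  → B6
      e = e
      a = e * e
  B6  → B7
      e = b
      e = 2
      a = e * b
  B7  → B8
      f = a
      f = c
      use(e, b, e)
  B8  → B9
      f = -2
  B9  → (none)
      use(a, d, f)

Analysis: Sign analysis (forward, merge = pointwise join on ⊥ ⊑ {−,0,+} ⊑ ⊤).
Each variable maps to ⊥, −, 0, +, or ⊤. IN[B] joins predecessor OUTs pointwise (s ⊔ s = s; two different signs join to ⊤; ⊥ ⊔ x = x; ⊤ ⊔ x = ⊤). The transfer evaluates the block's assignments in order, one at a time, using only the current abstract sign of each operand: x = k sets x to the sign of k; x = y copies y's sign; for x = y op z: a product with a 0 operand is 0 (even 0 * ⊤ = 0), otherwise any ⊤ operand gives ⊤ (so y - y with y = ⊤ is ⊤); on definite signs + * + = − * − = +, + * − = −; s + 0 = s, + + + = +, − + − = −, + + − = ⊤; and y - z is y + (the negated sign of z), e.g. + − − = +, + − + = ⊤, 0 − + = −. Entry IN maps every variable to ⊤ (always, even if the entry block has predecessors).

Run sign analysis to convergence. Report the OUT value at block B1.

Answer: {a: ⊤, b: -, c: ⊤, d: ⊤, e: +, f: ⊤}

Trace:
Per-block solution:
  B0: | IN=(all ⊤) | OUT={e:+; rest ⊤}
  B1: | IN={e:+; rest ⊤} | OUT={b:-, e:+; rest ⊤}
  B2: | IN={b:-, e:+; rest ⊤} | OUT={a:-, b:-, c:+, e:+; rest ⊤}
  B3: | IN={a:-, b:-, c:+, e:+; rest ⊤} | OUT={a:-, b:-, c:-, e:+, f:+; rest ⊤}
  B4: | IN={a:-, b:-, c:-, e:+, f:+; rest ⊤} | OUT={a:-, b:-, c:-, e:+, f:-; rest ⊤}
  B5: | IN={a:-, b:-, c:-, e:+, f:-; rest ⊤} | OUT={a:+, b:-, c:-, e:+, f:-; rest ⊤}
  B6: | IN={b:-, e:+; rest ⊤} | OUT={a:-, b:-, e:+; rest ⊤}
  B7: | IN={a:-, b:-, e:+; rest ⊤} | OUT={a:-, b:-, e:+; rest ⊤}
  B8: | IN={a:-, b:-, e:+; rest ⊤} | OUT={a:-, b:-, e:+, f:-; rest ⊤}
  B9: | IN={a:-, b:-, e:+, f:-; rest ⊤} | OUT={a:-, b:-, e:+, f:-; rest ⊤}

Merge at B1: IN[B1] = OUT[B0] = {a: ⊤, b: ⊤, c: ⊤, d: ⊤, e: +, f: ⊤}
Applying B1's transfer function to that IN value gives OUT[B1] (row B1 above).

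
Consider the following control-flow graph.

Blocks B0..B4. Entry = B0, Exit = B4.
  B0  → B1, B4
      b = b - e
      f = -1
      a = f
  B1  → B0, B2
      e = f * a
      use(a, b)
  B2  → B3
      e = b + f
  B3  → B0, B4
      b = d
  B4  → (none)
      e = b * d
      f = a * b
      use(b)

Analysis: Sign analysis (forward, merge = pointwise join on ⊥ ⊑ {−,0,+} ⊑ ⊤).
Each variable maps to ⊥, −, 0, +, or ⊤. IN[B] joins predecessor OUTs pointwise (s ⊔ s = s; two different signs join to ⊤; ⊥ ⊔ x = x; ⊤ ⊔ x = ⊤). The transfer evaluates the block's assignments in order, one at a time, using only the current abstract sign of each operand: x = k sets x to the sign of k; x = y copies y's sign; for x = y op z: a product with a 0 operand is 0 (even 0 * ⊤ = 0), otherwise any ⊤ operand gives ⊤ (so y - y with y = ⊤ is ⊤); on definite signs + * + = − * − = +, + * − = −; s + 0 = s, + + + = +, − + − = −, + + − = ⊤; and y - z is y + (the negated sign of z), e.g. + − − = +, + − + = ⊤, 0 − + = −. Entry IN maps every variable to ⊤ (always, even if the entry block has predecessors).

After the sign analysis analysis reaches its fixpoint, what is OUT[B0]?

Answer: {a: -, b: ⊤, c: ⊤, d: ⊤, e: ⊤, f: -}

Working:
Converged values:
  B0: | IN=(all ⊤) | OUT={a:-, f:-; rest ⊤}
  B1: | IN={a:-, f:-; rest ⊤} | OUT={a:-, e:+, f:-; rest ⊤}
  B2: | IN={a:-, e:+, f:-; rest ⊤} | OUT={a:-, f:-; rest ⊤}
  B3: | IN={a:-, f:-; rest ⊤} | OUT={a:-, f:-; rest ⊤}
  B4: | IN={a:-, f:-; rest ⊤} | OUT={a:-; rest ⊤}

Merge at B0 (entry node, so the boundary value (all ⊤) is joined with the incoming edge(s)): IN[B0] = (all ⊤) ⊔ OUT[B1] ⊔ OUT[B3] = {a: ⊤, b: ⊤, c: ⊤, d: ⊤, e: ⊤, f: ⊤}
Applying B0's transfer function to that IN value gives OUT[B0] (row B0 above).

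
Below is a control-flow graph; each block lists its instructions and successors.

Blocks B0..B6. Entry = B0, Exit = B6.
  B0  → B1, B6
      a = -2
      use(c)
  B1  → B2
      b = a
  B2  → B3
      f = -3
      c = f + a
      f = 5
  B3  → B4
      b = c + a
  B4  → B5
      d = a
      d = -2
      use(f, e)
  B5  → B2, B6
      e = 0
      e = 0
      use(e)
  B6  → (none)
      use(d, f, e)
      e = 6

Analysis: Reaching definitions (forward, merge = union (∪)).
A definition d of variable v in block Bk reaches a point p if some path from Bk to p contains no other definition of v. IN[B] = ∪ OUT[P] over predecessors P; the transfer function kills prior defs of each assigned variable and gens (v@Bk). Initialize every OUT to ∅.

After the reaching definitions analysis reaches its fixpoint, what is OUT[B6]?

Per-block solution:
  B0: | IN={} | OUT={a@B0}
  B1: | IN={a@B0} | OUT={a@B0, b@B1}
  B2: | IN={a@B0, b@B1, b@B3, c@B2, d@B4, e@B5, f@B2} | OUT={a@B0, b@B1, b@B3, c@B2, d@B4, e@B5, f@B2}
  B3: | IN={a@B0, b@B1, b@B3, c@B2, d@B4, e@B5, f@B2} | OUT={a@B0, b@B3, c@B2, d@B4, e@B5, f@B2}
  B4: | IN={a@B0, b@B3, c@B2, d@B4, e@B5, f@B2} | OUT={a@B0, b@B3, c@B2, d@B4, e@B5, f@B2}
  B5: | IN={a@B0, b@B3, c@B2, d@B4, e@B5, f@B2} | OUT={a@B0, b@B3, c@B2, d@B4, e@B5, f@B2}
  B6: | IN={a@B0, b@B3, c@B2, d@B4, e@B5, f@B2} | OUT={a@B0, b@B3, c@B2, d@B4, e@B6, f@B2}

Merge at B6: IN[B6] = OUT[B0] ⊔ OUT[B5] = {a@B0, b@B3, c@B2, d@B4, e@B5, f@B2}
Applying B6's transfer function to that IN value gives OUT[B6] (row B6 above).

Answer: {a@B0, b@B3, c@B2, d@B4, e@B6, f@B2}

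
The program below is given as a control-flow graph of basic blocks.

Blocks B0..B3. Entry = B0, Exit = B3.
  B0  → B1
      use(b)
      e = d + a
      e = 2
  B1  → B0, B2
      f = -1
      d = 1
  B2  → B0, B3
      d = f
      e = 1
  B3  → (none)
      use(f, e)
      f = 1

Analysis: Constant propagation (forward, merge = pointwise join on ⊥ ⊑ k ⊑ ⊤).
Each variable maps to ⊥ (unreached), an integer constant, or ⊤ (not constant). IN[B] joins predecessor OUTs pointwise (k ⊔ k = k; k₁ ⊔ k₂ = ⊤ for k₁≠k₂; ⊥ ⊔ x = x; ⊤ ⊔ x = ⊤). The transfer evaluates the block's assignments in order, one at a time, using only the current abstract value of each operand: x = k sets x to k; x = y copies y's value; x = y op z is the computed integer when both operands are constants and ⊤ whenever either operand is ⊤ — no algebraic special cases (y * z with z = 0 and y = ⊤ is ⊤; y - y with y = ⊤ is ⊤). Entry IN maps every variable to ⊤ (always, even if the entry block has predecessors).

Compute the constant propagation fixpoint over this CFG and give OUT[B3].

Fixpoint table:
  B0: | IN=(all ⊤) | OUT={e:2; rest ⊤}
  B1: | IN={e:2; rest ⊤} | OUT={d:1, e:2, f:-1; rest ⊤}
  B2: | IN={d:1, e:2, f:-1; rest ⊤} | OUT={d:-1, e:1, f:-1; rest ⊤}
  B3: | IN={d:-1, e:1, f:-1; rest ⊤} | OUT={d:-1, e:1, f:1; rest ⊤}

Merge at B3: IN[B3] = OUT[B2] = {a: ⊤, b: ⊤, c: ⊤, d: -1, e: 1, f: -1}
Applying B3's transfer function to that IN value gives OUT[B3] (row B3 above).

Answer: {a: ⊤, b: ⊤, c: ⊤, d: -1, e: 1, f: 1}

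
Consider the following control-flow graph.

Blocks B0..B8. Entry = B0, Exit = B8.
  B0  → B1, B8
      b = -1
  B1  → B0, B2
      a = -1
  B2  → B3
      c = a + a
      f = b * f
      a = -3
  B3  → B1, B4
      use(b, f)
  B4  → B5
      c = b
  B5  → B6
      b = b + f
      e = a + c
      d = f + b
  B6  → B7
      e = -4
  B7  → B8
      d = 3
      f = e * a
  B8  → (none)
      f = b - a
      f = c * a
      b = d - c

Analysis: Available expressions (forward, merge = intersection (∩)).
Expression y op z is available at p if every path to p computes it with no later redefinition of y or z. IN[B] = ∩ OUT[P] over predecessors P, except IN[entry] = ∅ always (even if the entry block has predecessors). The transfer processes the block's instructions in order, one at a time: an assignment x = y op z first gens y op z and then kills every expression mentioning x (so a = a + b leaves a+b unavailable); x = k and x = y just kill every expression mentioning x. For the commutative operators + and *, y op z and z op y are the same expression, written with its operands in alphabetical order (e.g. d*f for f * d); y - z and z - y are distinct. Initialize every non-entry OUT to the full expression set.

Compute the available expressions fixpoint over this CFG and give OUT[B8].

Answer: {a*c, d-c}

Derivation:
Per-block solution:
  B0:   IN={}   OUT={}
  B1:   IN={}   OUT={}
  B2:   IN={}   OUT={}
  B3:   IN={}   OUT={}
  B4:   IN={}   OUT={}
  B5:   IN={}   OUT={a+c, b+f}
  B6:   IN={a+c, b+f}   OUT={a+c, b+f}
  B7:   IN={a+c, b+f}   OUT={a*e, a+c}
  B8:   IN={}   OUT={a*c, d-c}

Merge at B8: IN[B8] = OUT[B0] ∩ OUT[B7] = {}
Applying B8's transfer function to that IN value gives OUT[B8] (row B8 above).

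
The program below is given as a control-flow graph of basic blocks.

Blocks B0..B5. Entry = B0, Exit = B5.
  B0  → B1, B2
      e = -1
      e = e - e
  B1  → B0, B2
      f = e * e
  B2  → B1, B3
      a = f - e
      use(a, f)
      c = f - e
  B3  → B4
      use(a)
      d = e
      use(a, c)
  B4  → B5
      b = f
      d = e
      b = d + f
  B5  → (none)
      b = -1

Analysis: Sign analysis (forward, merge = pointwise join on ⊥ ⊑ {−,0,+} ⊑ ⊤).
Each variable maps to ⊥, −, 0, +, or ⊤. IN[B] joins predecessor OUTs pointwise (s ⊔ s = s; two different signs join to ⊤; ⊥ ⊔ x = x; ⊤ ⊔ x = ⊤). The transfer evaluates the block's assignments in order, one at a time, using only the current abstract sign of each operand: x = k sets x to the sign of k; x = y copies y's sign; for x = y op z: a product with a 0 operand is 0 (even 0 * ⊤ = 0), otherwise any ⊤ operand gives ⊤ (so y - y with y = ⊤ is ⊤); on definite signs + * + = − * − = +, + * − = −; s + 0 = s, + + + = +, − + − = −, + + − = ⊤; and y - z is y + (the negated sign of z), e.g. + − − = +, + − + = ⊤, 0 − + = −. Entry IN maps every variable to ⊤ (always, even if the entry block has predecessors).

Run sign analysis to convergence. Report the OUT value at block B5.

Per-block solution:
  B0:   IN=(all ⊤)   OUT=(all ⊤)
  B1:   IN=(all ⊤)   OUT=(all ⊤)
  B2:   IN=(all ⊤)   OUT=(all ⊤)
  B3:   IN=(all ⊤)   OUT=(all ⊤)
  B4:   IN=(all ⊤)   OUT=(all ⊤)
  B5:   IN=(all ⊤)   OUT={b:-; rest ⊤}

Merge at B5: IN[B5] = OUT[B4] = {a: ⊤, b: ⊤, c: ⊤, d: ⊤, e: ⊤, f: ⊤}
Applying B5's transfer function to that IN value gives OUT[B5] (row B5 above).

Answer: {a: ⊤, b: -, c: ⊤, d: ⊤, e: ⊤, f: ⊤}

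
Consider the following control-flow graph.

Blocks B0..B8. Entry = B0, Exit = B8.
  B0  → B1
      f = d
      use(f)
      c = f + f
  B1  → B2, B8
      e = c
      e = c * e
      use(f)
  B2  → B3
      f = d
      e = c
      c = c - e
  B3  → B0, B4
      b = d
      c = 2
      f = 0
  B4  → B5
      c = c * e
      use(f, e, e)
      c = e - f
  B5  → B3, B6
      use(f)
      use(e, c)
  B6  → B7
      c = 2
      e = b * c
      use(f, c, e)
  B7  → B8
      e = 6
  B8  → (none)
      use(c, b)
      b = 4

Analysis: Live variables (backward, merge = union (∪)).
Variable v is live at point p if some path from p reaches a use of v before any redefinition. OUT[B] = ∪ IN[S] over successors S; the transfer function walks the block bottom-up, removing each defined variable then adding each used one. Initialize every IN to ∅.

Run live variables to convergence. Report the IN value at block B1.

Answer: {b, c, d, f}

Derivation:
Converged values:
  B0:   IN={b, d}   OUT={b, c, d, f}
  B1:   IN={b, c, d, f}   OUT={b, c, d}
  B2:   IN={c, d}   OUT={d, e}
  B3:   IN={d, e}   OUT={b, c, d, e, f}
  B4:   IN={b, c, d, e, f}   OUT={b, c, d, e, f}
  B5:   IN={b, c, d, e, f}   OUT={b, d, e, f}
  B6:   IN={b, f}   OUT={b, c}
  B7:   IN={b, c}   OUT={b, c}
  B8:   IN={b, c}   OUT={}

Merge at B1: OUT[B1] = IN[B2] ⊔ IN[B8] = {b, c, d}
Applying B1's transfer function to that OUT value gives IN[B1] (row B1 above).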